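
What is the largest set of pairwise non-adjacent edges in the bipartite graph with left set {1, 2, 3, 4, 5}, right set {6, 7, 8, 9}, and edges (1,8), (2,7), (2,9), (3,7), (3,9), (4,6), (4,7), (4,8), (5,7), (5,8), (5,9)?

Step 1: List the neighbors of each left vertex:
  1: 8
  2: 7, 9
  3: 7, 9
  4: 6, 7, 8
  5: 7, 8, 9

Step 2: Greedily match left vertices, then look for augmenting paths:
  Match 1 -- 8
  Match 2 -- 7
  Match 3 -- 9
  Match 4 -- 6
  No augmenting path remains.

Step 3: Verify this is maximum:
  Matching size 4 = min(|L|, |R|) = min(5, 4), which is an upper bound, so this matching is maximum.

Maximum matching: {(1,8), (2,7), (3,9), (4,6)}
Size: 4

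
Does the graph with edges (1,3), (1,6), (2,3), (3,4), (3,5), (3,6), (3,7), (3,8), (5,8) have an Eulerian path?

Step 1: Find the degree of each vertex:
  deg(1) = 2
  deg(2) = 1
  deg(3) = 7
  deg(4) = 1
  deg(5) = 2
  deg(6) = 2
  deg(7) = 1
  deg(8) = 2

Step 2: Count vertices with odd degree:
  Odd-degree vertices: 2, 3, 4, 7 (4 total)

Step 3: Apply Euler's theorem:
  - Eulerian circuit exists iff graph is connected and all vertices have even degree
  - Eulerian path exists iff graph is connected and has 0 or 2 odd-degree vertices

Graph has 4 odd-degree vertices (need 0 or 2).
Neither Eulerian path nor Eulerian circuit exists.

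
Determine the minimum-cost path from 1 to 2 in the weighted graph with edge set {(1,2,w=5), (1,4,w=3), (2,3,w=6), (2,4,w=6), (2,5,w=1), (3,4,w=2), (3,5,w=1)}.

Step 1: Build adjacency list with weights:
  1: 2(w=5), 4(w=3)
  2: 1(w=5), 3(w=6), 4(w=6), 5(w=1)
  3: 2(w=6), 4(w=2), 5(w=1)
  4: 1(w=3), 2(w=6), 3(w=2)
  5: 2(w=1), 3(w=1)

Step 2: Apply Dijkstra's algorithm from vertex 1:
  Visit vertex 1 (distance=0)
    Update dist[2] = 5
    Update dist[4] = 3
  Visit vertex 4 (distance=3)
    Update dist[3] = 5
  Visit vertex 2 (distance=5)
    Update dist[5] = 6

Step 3: Shortest path: 1 -> 2
Total weight: 5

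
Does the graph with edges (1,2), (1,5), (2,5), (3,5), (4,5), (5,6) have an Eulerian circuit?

Step 1: Find the degree of each vertex:
  deg(1) = 2
  deg(2) = 2
  deg(3) = 1
  deg(4) = 1
  deg(5) = 5
  deg(6) = 1

Step 2: Count vertices with odd degree:
  Odd-degree vertices: 3, 4, 5, 6 (4 total)

Step 3: Apply Euler's theorem:
  - Eulerian circuit exists iff graph is connected and all vertices have even degree
  - Eulerian path exists iff graph is connected and has 0 or 2 odd-degree vertices

Graph has 4 odd-degree vertices (need 0 or 2).
Neither Eulerian path nor Eulerian circuit exists.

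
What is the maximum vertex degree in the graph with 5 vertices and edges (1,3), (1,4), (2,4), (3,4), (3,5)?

Step 1: Count edges incident to each vertex:
  deg(1) = 2 (neighbors: 3, 4)
  deg(2) = 1 (neighbors: 4)
  deg(3) = 3 (neighbors: 1, 4, 5)
  deg(4) = 3 (neighbors: 1, 2, 3)
  deg(5) = 1 (neighbors: 3)

Step 2: Find maximum:
  max(2, 1, 3, 3, 1) = 3 (vertex 3)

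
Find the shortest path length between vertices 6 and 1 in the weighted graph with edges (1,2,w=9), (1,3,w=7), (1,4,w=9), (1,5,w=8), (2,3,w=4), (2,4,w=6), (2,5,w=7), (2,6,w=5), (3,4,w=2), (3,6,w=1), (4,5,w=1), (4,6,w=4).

Step 1: Build adjacency list with weights:
  1: 2(w=9), 3(w=7), 4(w=9), 5(w=8)
  2: 1(w=9), 3(w=4), 4(w=6), 5(w=7), 6(w=5)
  3: 1(w=7), 2(w=4), 4(w=2), 6(w=1)
  4: 1(w=9), 2(w=6), 3(w=2), 5(w=1), 6(w=4)
  5: 1(w=8), 2(w=7), 4(w=1)
  6: 2(w=5), 3(w=1), 4(w=4)

Step 2: Apply Dijkstra's algorithm from vertex 6:
  Visit vertex 6 (distance=0)
    Update dist[2] = 5
    Update dist[3] = 1
    Update dist[4] = 4
  Visit vertex 3 (distance=1)
    Update dist[1] = 8
    Update dist[4] = 3
  Visit vertex 4 (distance=3)
    Update dist[5] = 4
  Visit vertex 5 (distance=4)
  Visit vertex 2 (distance=5)
  Visit vertex 1 (distance=8)

Step 3: Shortest path: 6 -> 3 -> 1
Total weight: 1 + 7 = 8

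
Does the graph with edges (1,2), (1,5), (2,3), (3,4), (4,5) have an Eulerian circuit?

Step 1: Find the degree of each vertex:
  deg(1) = 2
  deg(2) = 2
  deg(3) = 2
  deg(4) = 2
  deg(5) = 2

Step 2: Count vertices with odd degree:
  All vertices have even degree (0 odd-degree vertices)

Step 3: Apply Euler's theorem:
  - Eulerian circuit exists iff graph is connected and all vertices have even degree
  - Eulerian path exists iff graph is connected and has 0 or 2 odd-degree vertices

Graph is connected with 0 odd-degree vertices.
Both Eulerian circuit and Eulerian path exist.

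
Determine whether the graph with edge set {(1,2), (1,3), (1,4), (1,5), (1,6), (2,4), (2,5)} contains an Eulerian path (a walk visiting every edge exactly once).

Step 1: Find the degree of each vertex:
  deg(1) = 5
  deg(2) = 3
  deg(3) = 1
  deg(4) = 2
  deg(5) = 2
  deg(6) = 1

Step 2: Count vertices with odd degree:
  Odd-degree vertices: 1, 2, 3, 6 (4 total)

Step 3: Apply Euler's theorem:
  - Eulerian circuit exists iff graph is connected and all vertices have even degree
  - Eulerian path exists iff graph is connected and has 0 or 2 odd-degree vertices

Graph has 4 odd-degree vertices (need 0 or 2).
Neither Eulerian path nor Eulerian circuit exists.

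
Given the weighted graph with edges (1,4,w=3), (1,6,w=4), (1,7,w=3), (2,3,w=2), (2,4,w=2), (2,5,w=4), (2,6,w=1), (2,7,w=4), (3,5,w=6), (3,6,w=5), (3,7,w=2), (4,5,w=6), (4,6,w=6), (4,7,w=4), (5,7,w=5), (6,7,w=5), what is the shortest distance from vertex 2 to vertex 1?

Step 1: Build adjacency list with weights:
  1: 4(w=3), 6(w=4), 7(w=3)
  2: 3(w=2), 4(w=2), 5(w=4), 6(w=1), 7(w=4)
  3: 2(w=2), 5(w=6), 6(w=5), 7(w=2)
  4: 1(w=3), 2(w=2), 5(w=6), 6(w=6), 7(w=4)
  5: 2(w=4), 3(w=6), 4(w=6), 7(w=5)
  6: 1(w=4), 2(w=1), 3(w=5), 4(w=6), 7(w=5)
  7: 1(w=3), 2(w=4), 3(w=2), 4(w=4), 5(w=5), 6(w=5)

Step 2: Apply Dijkstra's algorithm from vertex 2:
  Visit vertex 2 (distance=0)
    Update dist[3] = 2
    Update dist[4] = 2
    Update dist[5] = 4
    Update dist[6] = 1
    Update dist[7] = 4
  Visit vertex 6 (distance=1)
    Update dist[1] = 5
  Visit vertex 3 (distance=2)
  Visit vertex 4 (distance=2)
  Visit vertex 5 (distance=4)
  Visit vertex 7 (distance=4)
  Visit vertex 1 (distance=5)

Step 3: Shortest path: 2 -> 4 -> 1
Total weight: 2 + 3 = 5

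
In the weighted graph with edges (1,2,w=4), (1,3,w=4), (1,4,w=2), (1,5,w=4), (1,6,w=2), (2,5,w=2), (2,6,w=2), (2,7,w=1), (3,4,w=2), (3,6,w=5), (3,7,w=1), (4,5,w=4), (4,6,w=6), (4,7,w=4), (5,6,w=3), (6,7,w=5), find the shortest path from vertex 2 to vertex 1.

Step 1: Build adjacency list with weights:
  1: 2(w=4), 3(w=4), 4(w=2), 5(w=4), 6(w=2)
  2: 1(w=4), 5(w=2), 6(w=2), 7(w=1)
  3: 1(w=4), 4(w=2), 6(w=5), 7(w=1)
  4: 1(w=2), 3(w=2), 5(w=4), 6(w=6), 7(w=4)
  5: 1(w=4), 2(w=2), 4(w=4), 6(w=3)
  6: 1(w=2), 2(w=2), 3(w=5), 4(w=6), 5(w=3), 7(w=5)
  7: 2(w=1), 3(w=1), 4(w=4), 6(w=5)

Step 2: Apply Dijkstra's algorithm from vertex 2:
  Visit vertex 2 (distance=0)
    Update dist[1] = 4
    Update dist[5] = 2
    Update dist[6] = 2
    Update dist[7] = 1
  Visit vertex 7 (distance=1)
    Update dist[3] = 2
    Update dist[4] = 5
  Visit vertex 3 (distance=2)
    Update dist[4] = 4
  Visit vertex 5 (distance=2)
  Visit vertex 6 (distance=2)
  Visit vertex 1 (distance=4)

Step 3: Shortest path: 2 -> 1
Total weight: 4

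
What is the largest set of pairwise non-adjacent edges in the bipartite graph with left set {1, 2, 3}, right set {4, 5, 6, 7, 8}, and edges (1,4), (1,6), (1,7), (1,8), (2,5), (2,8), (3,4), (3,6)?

Step 1: List the neighbors of each left vertex:
  1: 4, 6, 7, 8
  2: 5, 8
  3: 4, 6

Step 2: Greedily match left vertices, then look for augmenting paths:
  Match 1 -- 4
  Match 2 -- 5
  Match 3 -- 6
  No augmenting path remains.

Step 3: Verify this is maximum:
  Matching size 3 = min(|L|, |R|) = min(3, 5), which is an upper bound, so this matching is maximum.

Maximum matching: {(1,4), (2,5), (3,6)}
Size: 3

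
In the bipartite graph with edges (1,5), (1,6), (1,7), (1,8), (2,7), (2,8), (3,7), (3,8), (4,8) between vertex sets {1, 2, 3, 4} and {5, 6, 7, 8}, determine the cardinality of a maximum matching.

Step 1: List the neighbors of each left vertex:
  1: 5, 6, 7, 8
  2: 7, 8
  3: 7, 8
  4: 8

Step 2: Greedily match left vertices, then look for augmenting paths:
  Match 1 -- 5
  Match 2 -- 7
  Match 3 -- 8
  No augmenting path remains.

Step 3: Verify this is maximum:
  Matching has size 3. The vertex set {1, 7, 8} covers every edge and has size 3; any matching has at most one edge per cover vertex, so 3 is maximum (König's theorem).

Maximum matching: {(1,5), (2,7), (3,8)}
Size: 3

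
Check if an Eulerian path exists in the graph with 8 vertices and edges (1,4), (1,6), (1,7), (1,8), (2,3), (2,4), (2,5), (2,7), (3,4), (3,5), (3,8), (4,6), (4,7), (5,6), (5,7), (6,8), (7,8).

Step 1: Find the degree of each vertex:
  deg(1) = 4
  deg(2) = 4
  deg(3) = 4
  deg(4) = 5
  deg(5) = 4
  deg(6) = 4
  deg(7) = 5
  deg(8) = 4

Step 2: Count vertices with odd degree:
  Odd-degree vertices: 4, 7 (2 total)

Step 3: Apply Euler's theorem:
  - Eulerian circuit exists iff graph is connected and all vertices have even degree
  - Eulerian path exists iff graph is connected and has 0 or 2 odd-degree vertices

Graph is connected with exactly 2 odd-degree vertices (4, 7).
Eulerian path exists (starting and ending at the odd-degree vertices), but no Eulerian circuit.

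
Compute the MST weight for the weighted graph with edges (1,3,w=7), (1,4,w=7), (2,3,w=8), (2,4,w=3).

Apply Kruskal's algorithm (sort edges by weight, add if no cycle):

Sorted edges by weight:
  (2,4) w=3
  (1,3) w=7
  (1,4) w=7
  (2,3) w=8

Add edge (2,4) w=3 -- no cycle. Running total: 3
Add edge (1,3) w=7 -- no cycle. Running total: 10
Add edge (1,4) w=7 -- no cycle. Running total: 17

MST edges: (2,4,w=3), (1,3,w=7), (1,4,w=7)
Total MST weight: 3 + 7 + 7 = 17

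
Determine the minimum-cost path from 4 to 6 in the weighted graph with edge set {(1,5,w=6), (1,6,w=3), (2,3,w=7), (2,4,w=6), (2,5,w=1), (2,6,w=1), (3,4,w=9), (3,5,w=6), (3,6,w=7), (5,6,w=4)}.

Step 1: Build adjacency list with weights:
  1: 5(w=6), 6(w=3)
  2: 3(w=7), 4(w=6), 5(w=1), 6(w=1)
  3: 2(w=7), 4(w=9), 5(w=6), 6(w=7)
  4: 2(w=6), 3(w=9)
  5: 1(w=6), 2(w=1), 3(w=6), 6(w=4)
  6: 1(w=3), 2(w=1), 3(w=7), 5(w=4)

Step 2: Apply Dijkstra's algorithm from vertex 4:
  Visit vertex 4 (distance=0)
    Update dist[2] = 6
    Update dist[3] = 9
  Visit vertex 2 (distance=6)
    Update dist[5] = 7
    Update dist[6] = 7
  Visit vertex 5 (distance=7)
    Update dist[1] = 13
  Visit vertex 6 (distance=7)
    Update dist[1] = 10

Step 3: Shortest path: 4 -> 2 -> 6
Total weight: 6 + 1 = 7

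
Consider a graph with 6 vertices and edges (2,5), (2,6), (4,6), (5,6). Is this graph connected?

Step 1: Build adjacency list from edges:
  1: (none)
  2: 5, 6
  3: (none)
  4: 6
  5: 2, 6
  6: 2, 4, 5

Step 2: Run BFS/DFS from vertex 1:
  Visited: {1}
  Reached 1 of 6 vertices

Step 3: Only 1 of 6 vertices reached. Graph is disconnected.
Connected components: {1}, {2, 4, 5, 6}, {3}
Answer: No, the graph is not connected (3 components).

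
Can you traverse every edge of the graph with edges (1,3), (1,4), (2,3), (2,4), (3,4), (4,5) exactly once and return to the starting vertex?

Step 1: Find the degree of each vertex:
  deg(1) = 2
  deg(2) = 2
  deg(3) = 3
  deg(4) = 4
  deg(5) = 1

Step 2: Count vertices with odd degree:
  Odd-degree vertices: 3, 5 (2 total)

Step 3: Apply Euler's theorem:
  - Eulerian circuit exists iff graph is connected and all vertices have even degree
  - Eulerian path exists iff graph is connected and has 0 or 2 odd-degree vertices

Graph is connected with exactly 2 odd-degree vertices (3, 5).
Eulerian path exists (starting and ending at the odd-degree vertices), but no Eulerian circuit.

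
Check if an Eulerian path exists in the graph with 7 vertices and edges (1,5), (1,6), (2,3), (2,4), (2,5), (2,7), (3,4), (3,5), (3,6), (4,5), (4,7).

Step 1: Find the degree of each vertex:
  deg(1) = 2
  deg(2) = 4
  deg(3) = 4
  deg(4) = 4
  deg(5) = 4
  deg(6) = 2
  deg(7) = 2

Step 2: Count vertices with odd degree:
  All vertices have even degree (0 odd-degree vertices)

Step 3: Apply Euler's theorem:
  - Eulerian circuit exists iff graph is connected and all vertices have even degree
  - Eulerian path exists iff graph is connected and has 0 or 2 odd-degree vertices

Graph is connected with 0 odd-degree vertices.
Both Eulerian circuit and Eulerian path exist.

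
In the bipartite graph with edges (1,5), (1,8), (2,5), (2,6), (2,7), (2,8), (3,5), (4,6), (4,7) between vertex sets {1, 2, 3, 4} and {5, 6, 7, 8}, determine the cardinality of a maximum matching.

Step 1: List the neighbors of each left vertex:
  1: 5, 8
  2: 5, 6, 7, 8
  3: 5
  4: 6, 7

Step 2: Greedily match left vertices, then look for augmenting paths:
  Match 1 -- 8
  Match 2 -- 6
  Match 3 -- 5
  Match 4 -- 7
  No augmenting path remains.

Step 3: Verify this is maximum:
  Matching size 4 = min(|L|, |R|) = min(4, 4), which is an upper bound, so this matching is maximum.

Maximum matching: {(1,8), (2,6), (3,5), (4,7)}
Size: 4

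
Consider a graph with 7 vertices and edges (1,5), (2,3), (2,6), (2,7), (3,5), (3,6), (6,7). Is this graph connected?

Step 1: Build adjacency list from edges:
  1: 5
  2: 3, 6, 7
  3: 2, 5, 6
  4: (none)
  5: 1, 3
  6: 2, 3, 7
  7: 2, 6

Step 2: Run BFS/DFS from vertex 1:
  Visited: {1, 5, 3, 2, 6, 7}
  Reached 6 of 7 vertices

Step 3: Only 6 of 7 vertices reached. Graph is disconnected.
Connected components: {1, 2, 3, 5, 6, 7}, {4}
Answer: No, the graph is not connected (2 components).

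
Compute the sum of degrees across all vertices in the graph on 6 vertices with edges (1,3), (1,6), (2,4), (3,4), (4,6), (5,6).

Step 1: Count edges incident to each vertex:
  deg(1) = 2 (neighbors: 3, 6)
  deg(2) = 1 (neighbors: 4)
  deg(3) = 2 (neighbors: 1, 4)
  deg(4) = 3 (neighbors: 2, 3, 6)
  deg(5) = 1 (neighbors: 6)
  deg(6) = 3 (neighbors: 1, 4, 5)

Step 2: Sum all degrees:
  2 + 1 + 2 + 3 + 1 + 3 = 12

Verification: sum of degrees = 2 * |E| = 2 * 6 = 12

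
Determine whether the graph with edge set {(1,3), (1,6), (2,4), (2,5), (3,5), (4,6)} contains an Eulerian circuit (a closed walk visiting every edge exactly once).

Step 1: Find the degree of each vertex:
  deg(1) = 2
  deg(2) = 2
  deg(3) = 2
  deg(4) = 2
  deg(5) = 2
  deg(6) = 2

Step 2: Count vertices with odd degree:
  All vertices have even degree (0 odd-degree vertices)

Step 3: Apply Euler's theorem:
  - Eulerian circuit exists iff graph is connected and all vertices have even degree
  - Eulerian path exists iff graph is connected and has 0 or 2 odd-degree vertices

Graph is connected with 0 odd-degree vertices.
Both Eulerian circuit and Eulerian path exist.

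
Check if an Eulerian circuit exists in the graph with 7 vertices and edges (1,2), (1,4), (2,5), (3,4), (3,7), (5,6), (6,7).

Step 1: Find the degree of each vertex:
  deg(1) = 2
  deg(2) = 2
  deg(3) = 2
  deg(4) = 2
  deg(5) = 2
  deg(6) = 2
  deg(7) = 2

Step 2: Count vertices with odd degree:
  All vertices have even degree (0 odd-degree vertices)

Step 3: Apply Euler's theorem:
  - Eulerian circuit exists iff graph is connected and all vertices have even degree
  - Eulerian path exists iff graph is connected and has 0 or 2 odd-degree vertices

Graph is connected with 0 odd-degree vertices.
Both Eulerian circuit and Eulerian path exist.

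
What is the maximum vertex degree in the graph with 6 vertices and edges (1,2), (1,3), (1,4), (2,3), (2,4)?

Step 1: Count edges incident to each vertex:
  deg(1) = 3 (neighbors: 2, 3, 4)
  deg(2) = 3 (neighbors: 1, 3, 4)
  deg(3) = 2 (neighbors: 1, 2)
  deg(4) = 2 (neighbors: 1, 2)
  deg(5) = 0 (neighbors: none)
  deg(6) = 0 (neighbors: none)

Step 2: Find maximum:
  max(3, 3, 2, 2, 0, 0) = 3 (vertex 1)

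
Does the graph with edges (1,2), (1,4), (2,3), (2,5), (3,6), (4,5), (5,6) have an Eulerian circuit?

Step 1: Find the degree of each vertex:
  deg(1) = 2
  deg(2) = 3
  deg(3) = 2
  deg(4) = 2
  deg(5) = 3
  deg(6) = 2

Step 2: Count vertices with odd degree:
  Odd-degree vertices: 2, 5 (2 total)

Step 3: Apply Euler's theorem:
  - Eulerian circuit exists iff graph is connected and all vertices have even degree
  - Eulerian path exists iff graph is connected and has 0 or 2 odd-degree vertices

Graph is connected with exactly 2 odd-degree vertices (2, 5).
Eulerian path exists (starting and ending at the odd-degree vertices), but no Eulerian circuit.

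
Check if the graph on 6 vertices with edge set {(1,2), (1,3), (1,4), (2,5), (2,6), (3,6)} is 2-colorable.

Step 1: Attempt 2-coloring using BFS:
  Start at vertex 1, assign color 0
  Color vertex 2 with color 1 (neighbor of 1)
  Color vertex 3 with color 1 (neighbor of 1)
  Color vertex 4 with color 1 (neighbor of 1)
  Color vertex 5 with color 0 (neighbor of 2)
  Color vertex 6 with color 0 (neighbor of 2)

Step 2: 2-coloring succeeded. No conflicts found.
  Set A (color 0): {1, 5, 6}
  Set B (color 1): {2, 3, 4}

The graph is bipartite with partition {1, 5, 6}, {2, 3, 4}.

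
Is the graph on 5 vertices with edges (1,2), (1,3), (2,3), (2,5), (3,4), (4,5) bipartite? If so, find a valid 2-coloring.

Step 1: Attempt 2-coloring using BFS:
  Start at vertex 1, assign color 0
  Color vertex 2 with color 1 (neighbor of 1)
  Color vertex 3 with color 1 (neighbor of 1)

Step 2: Conflict found! Vertices 2 and 3 are adjacent but have the same color.
This means the graph contains an odd cycle.

The graph is NOT bipartite.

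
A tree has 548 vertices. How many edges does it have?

A tree on n vertices always has exactly n - 1 edges.
For n = 548: edges = 548 - 1 = 547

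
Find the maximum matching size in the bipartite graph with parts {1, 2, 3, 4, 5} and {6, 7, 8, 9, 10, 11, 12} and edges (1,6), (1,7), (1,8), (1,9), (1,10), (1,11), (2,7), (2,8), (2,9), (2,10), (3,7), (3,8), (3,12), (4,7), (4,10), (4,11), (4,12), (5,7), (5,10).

Step 1: List the neighbors of each left vertex:
  1: 6, 7, 8, 9, 10, 11
  2: 7, 8, 9, 10
  3: 7, 8, 12
  4: 7, 10, 11, 12
  5: 7, 10

Step 2: Greedily match left vertices, then look for augmenting paths:
  Match 1 -- 6
  Match 2 -- 9
  Match 3 -- 8
  Match 4 -- 10
  Match 5 -- 7
  No augmenting path remains.

Step 3: Verify this is maximum:
  Matching size 5 = min(|L|, |R|) = min(5, 7), which is an upper bound, so this matching is maximum.

Maximum matching: {(1,6), (2,9), (3,8), (4,10), (5,7)}
Size: 5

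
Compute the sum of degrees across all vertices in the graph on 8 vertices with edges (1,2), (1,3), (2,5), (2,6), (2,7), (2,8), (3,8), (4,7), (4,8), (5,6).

Step 1: Count edges incident to each vertex:
  deg(1) = 2 (neighbors: 2, 3)
  deg(2) = 5 (neighbors: 1, 5, 6, 7, 8)
  deg(3) = 2 (neighbors: 1, 8)
  deg(4) = 2 (neighbors: 7, 8)
  deg(5) = 2 (neighbors: 2, 6)
  deg(6) = 2 (neighbors: 2, 5)
  deg(7) = 2 (neighbors: 2, 4)
  deg(8) = 3 (neighbors: 2, 3, 4)

Step 2: Sum all degrees:
  2 + 5 + 2 + 2 + 2 + 2 + 2 + 3 = 20

Verification: sum of degrees = 2 * |E| = 2 * 10 = 20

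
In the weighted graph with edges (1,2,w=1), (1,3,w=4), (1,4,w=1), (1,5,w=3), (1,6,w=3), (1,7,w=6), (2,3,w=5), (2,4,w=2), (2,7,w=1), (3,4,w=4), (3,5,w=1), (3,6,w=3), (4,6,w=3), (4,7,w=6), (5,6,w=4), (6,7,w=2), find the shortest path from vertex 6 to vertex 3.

Step 1: Build adjacency list with weights:
  1: 2(w=1), 3(w=4), 4(w=1), 5(w=3), 6(w=3), 7(w=6)
  2: 1(w=1), 3(w=5), 4(w=2), 7(w=1)
  3: 1(w=4), 2(w=5), 4(w=4), 5(w=1), 6(w=3)
  4: 1(w=1), 2(w=2), 3(w=4), 6(w=3), 7(w=6)
  5: 1(w=3), 3(w=1), 6(w=4)
  6: 1(w=3), 3(w=3), 4(w=3), 5(w=4), 7(w=2)
  7: 1(w=6), 2(w=1), 4(w=6), 6(w=2)

Step 2: Apply Dijkstra's algorithm from vertex 6:
  Visit vertex 6 (distance=0)
    Update dist[1] = 3
    Update dist[3] = 3
    Update dist[4] = 3
    Update dist[5] = 4
    Update dist[7] = 2
  Visit vertex 7 (distance=2)
    Update dist[2] = 3
  Visit vertex 1 (distance=3)
  Visit vertex 2 (distance=3)
  Visit vertex 3 (distance=3)

Step 3: Shortest path: 6 -> 3
Total weight: 3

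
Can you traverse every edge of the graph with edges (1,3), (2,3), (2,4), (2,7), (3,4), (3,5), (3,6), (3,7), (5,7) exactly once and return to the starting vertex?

Step 1: Find the degree of each vertex:
  deg(1) = 1
  deg(2) = 3
  deg(3) = 6
  deg(4) = 2
  deg(5) = 2
  deg(6) = 1
  deg(7) = 3

Step 2: Count vertices with odd degree:
  Odd-degree vertices: 1, 2, 6, 7 (4 total)

Step 3: Apply Euler's theorem:
  - Eulerian circuit exists iff graph is connected and all vertices have even degree
  - Eulerian path exists iff graph is connected and has 0 or 2 odd-degree vertices

Graph has 4 odd-degree vertices (need 0 or 2).
Neither Eulerian path nor Eulerian circuit exists.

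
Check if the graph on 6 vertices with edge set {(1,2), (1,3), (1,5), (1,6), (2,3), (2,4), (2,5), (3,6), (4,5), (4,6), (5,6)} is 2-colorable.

Step 1: Attempt 2-coloring using BFS:
  Start at vertex 1, assign color 0
  Color vertex 2 with color 1 (neighbor of 1)
  Color vertex 3 with color 1 (neighbor of 1)
  Color vertex 5 with color 1 (neighbor of 1)
  Color vertex 6 with color 1 (neighbor of 1)

Step 2: Conflict found! Vertices 2 and 3 are adjacent but have the same color.
This means the graph contains an odd cycle.

The graph is NOT bipartite.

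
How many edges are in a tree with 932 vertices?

A tree on n vertices always has exactly n - 1 edges.
For n = 932: edges = 932 - 1 = 931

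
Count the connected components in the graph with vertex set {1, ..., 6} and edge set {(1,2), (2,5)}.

Step 1: Build adjacency list from edges:
  1: 2
  2: 1, 5
  3: (none)
  4: (none)
  5: 2
  6: (none)

Step 2: Run BFS/DFS from vertex 1:
  Visited: {1, 2, 5}
  Reached 3 of 6 vertices

Step 3: Only 3 of 6 vertices reached. Graph is disconnected.
Connected components: {1, 2, 5}, {3}, {4}, {6}
Number of connected components: 4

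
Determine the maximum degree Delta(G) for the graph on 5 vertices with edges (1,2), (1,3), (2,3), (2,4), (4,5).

Step 1: Count edges incident to each vertex:
  deg(1) = 2 (neighbors: 2, 3)
  deg(2) = 3 (neighbors: 1, 3, 4)
  deg(3) = 2 (neighbors: 1, 2)
  deg(4) = 2 (neighbors: 2, 5)
  deg(5) = 1 (neighbors: 4)

Step 2: Find maximum:
  max(2, 3, 2, 2, 1) = 3 (vertex 2)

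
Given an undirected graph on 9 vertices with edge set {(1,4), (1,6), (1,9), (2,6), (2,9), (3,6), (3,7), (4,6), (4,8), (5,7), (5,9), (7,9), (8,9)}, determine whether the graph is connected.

Step 1: Build adjacency list from edges:
  1: 4, 6, 9
  2: 6, 9
  3: 6, 7
  4: 1, 6, 8
  5: 7, 9
  6: 1, 2, 3, 4
  7: 3, 5, 9
  8: 4, 9
  9: 1, 2, 5, 7, 8

Step 2: Run BFS/DFS from vertex 1:
  Visited: {1, 4, 6, 9, 8, 2, 3, 5, 7}
  Reached 9 of 9 vertices

Step 3: All 9 vertices reached from vertex 1, so the graph is connected.
Answer: Yes, the graph is connected.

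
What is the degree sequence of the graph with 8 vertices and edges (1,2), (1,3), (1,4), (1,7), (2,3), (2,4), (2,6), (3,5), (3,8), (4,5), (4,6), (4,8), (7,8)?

Step 1: Count edges incident to each vertex:
  deg(1) = 4 (neighbors: 2, 3, 4, 7)
  deg(2) = 4 (neighbors: 1, 3, 4, 6)
  deg(3) = 4 (neighbors: 1, 2, 5, 8)
  deg(4) = 5 (neighbors: 1, 2, 5, 6, 8)
  deg(5) = 2 (neighbors: 3, 4)
  deg(6) = 2 (neighbors: 2, 4)
  deg(7) = 2 (neighbors: 1, 8)
  deg(8) = 3 (neighbors: 3, 4, 7)

Step 2: Sort degrees in non-increasing order:
  Degrees: [4, 4, 4, 5, 2, 2, 2, 3] -> sorted: [5, 4, 4, 4, 3, 2, 2, 2]

Degree sequence: [5, 4, 4, 4, 3, 2, 2, 2]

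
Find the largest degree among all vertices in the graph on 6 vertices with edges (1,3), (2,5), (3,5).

Step 1: Count edges incident to each vertex:
  deg(1) = 1 (neighbors: 3)
  deg(2) = 1 (neighbors: 5)
  deg(3) = 2 (neighbors: 1, 5)
  deg(4) = 0 (neighbors: none)
  deg(5) = 2 (neighbors: 2, 3)
  deg(6) = 0 (neighbors: none)

Step 2: Find maximum:
  max(1, 1, 2, 0, 2, 0) = 2 (vertex 3)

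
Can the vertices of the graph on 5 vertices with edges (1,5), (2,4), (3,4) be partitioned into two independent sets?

Step 1: Attempt 2-coloring using BFS:
  Start at vertex 1, assign color 0
  Color vertex 5 with color 1 (neighbor of 1)
  Start new component at vertex 2, assign color 0
  Color vertex 4 with color 1 (neighbor of 2)
  Color vertex 3 with color 0 (neighbor of 4)

Step 2: 2-coloring succeeded. No conflicts found.
  Set A (color 0): {1, 2, 3}
  Set B (color 1): {4, 5}

The graph is bipartite with partition {1, 2, 3}, {4, 5}.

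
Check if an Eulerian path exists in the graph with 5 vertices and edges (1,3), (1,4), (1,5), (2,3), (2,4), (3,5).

Step 1: Find the degree of each vertex:
  deg(1) = 3
  deg(2) = 2
  deg(3) = 3
  deg(4) = 2
  deg(5) = 2

Step 2: Count vertices with odd degree:
  Odd-degree vertices: 1, 3 (2 total)

Step 3: Apply Euler's theorem:
  - Eulerian circuit exists iff graph is connected and all vertices have even degree
  - Eulerian path exists iff graph is connected and has 0 or 2 odd-degree vertices

Graph is connected with exactly 2 odd-degree vertices (1, 3).
Eulerian path exists (starting and ending at the odd-degree vertices), but no Eulerian circuit.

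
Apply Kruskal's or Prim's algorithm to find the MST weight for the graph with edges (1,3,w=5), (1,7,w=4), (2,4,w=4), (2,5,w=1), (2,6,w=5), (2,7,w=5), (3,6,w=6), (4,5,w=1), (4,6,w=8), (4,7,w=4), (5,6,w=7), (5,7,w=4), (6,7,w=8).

Apply Kruskal's algorithm (sort edges by weight, add if no cycle):

Sorted edges by weight:
  (2,5) w=1
  (4,5) w=1
  (1,7) w=4
  (2,4) w=4
  (4,7) w=4
  (5,7) w=4
  (1,3) w=5
  (2,7) w=5
  (2,6) w=5
  (3,6) w=6
  (5,6) w=7
  (4,6) w=8
  (6,7) w=8

Add edge (2,5) w=1 -- no cycle. Running total: 1
Add edge (4,5) w=1 -- no cycle. Running total: 2
Add edge (1,7) w=4 -- no cycle. Running total: 6
Skip edge (2,4) w=4 -- would create cycle
Add edge (4,7) w=4 -- no cycle. Running total: 10
Skip edge (5,7) w=4 -- would create cycle
Add edge (1,3) w=5 -- no cycle. Running total: 15
Skip edge (2,7) w=5 -- would create cycle
Add edge (2,6) w=5 -- no cycle. Running total: 20

MST edges: (2,5,w=1), (4,5,w=1), (1,7,w=4), (4,7,w=4), (1,3,w=5), (2,6,w=5)
Total MST weight: 1 + 1 + 4 + 4 + 5 + 5 = 20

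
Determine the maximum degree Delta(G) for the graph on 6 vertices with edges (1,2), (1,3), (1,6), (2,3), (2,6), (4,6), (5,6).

Step 1: Count edges incident to each vertex:
  deg(1) = 3 (neighbors: 2, 3, 6)
  deg(2) = 3 (neighbors: 1, 3, 6)
  deg(3) = 2 (neighbors: 1, 2)
  deg(4) = 1 (neighbors: 6)
  deg(5) = 1 (neighbors: 6)
  deg(6) = 4 (neighbors: 1, 2, 4, 5)

Step 2: Find maximum:
  max(3, 3, 2, 1, 1, 4) = 4 (vertex 6)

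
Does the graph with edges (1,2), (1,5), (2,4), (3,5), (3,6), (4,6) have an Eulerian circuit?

Step 1: Find the degree of each vertex:
  deg(1) = 2
  deg(2) = 2
  deg(3) = 2
  deg(4) = 2
  deg(5) = 2
  deg(6) = 2

Step 2: Count vertices with odd degree:
  All vertices have even degree (0 odd-degree vertices)

Step 3: Apply Euler's theorem:
  - Eulerian circuit exists iff graph is connected and all vertices have even degree
  - Eulerian path exists iff graph is connected and has 0 or 2 odd-degree vertices

Graph is connected with 0 odd-degree vertices.
Both Eulerian circuit and Eulerian path exist.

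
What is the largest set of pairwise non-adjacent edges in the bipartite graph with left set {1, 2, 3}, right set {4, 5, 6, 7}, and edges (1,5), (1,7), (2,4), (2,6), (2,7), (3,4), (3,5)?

Step 1: List the neighbors of each left vertex:
  1: 5, 7
  2: 4, 6, 7
  3: 4, 5

Step 2: Greedily match left vertices, then look for augmenting paths:
  Match 1 -- 5
  Match 2 -- 6
  Match 3 -- 4
  No augmenting path remains.

Step 3: Verify this is maximum:
  Matching size 3 = min(|L|, |R|) = min(3, 4), which is an upper bound, so this matching is maximum.

Maximum matching: {(1,5), (2,6), (3,4)}
Size: 3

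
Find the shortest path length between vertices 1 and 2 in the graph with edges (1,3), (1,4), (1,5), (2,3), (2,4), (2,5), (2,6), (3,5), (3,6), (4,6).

Step 1: Build adjacency list:
  1: 3, 4, 5
  2: 3, 4, 5, 6
  3: 1, 2, 5, 6
  4: 1, 2, 6
  5: 1, 2, 3
  6: 2, 3, 4

Step 2: BFS from vertex 1 to find shortest path to 2:
  vertex 3 reached at distance 1
  vertex 4 reached at distance 1
  vertex 5 reached at distance 1
  vertex 2 reached at distance 2

Step 3: Shortest path: 1 -> 5 -> 2
Path length: 2 edges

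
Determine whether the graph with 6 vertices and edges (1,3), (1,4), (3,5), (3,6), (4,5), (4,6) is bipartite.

Step 1: Attempt 2-coloring using BFS:
  Start at vertex 1, assign color 0
  Color vertex 3 with color 1 (neighbor of 1)
  Color vertex 4 with color 1 (neighbor of 1)
  Color vertex 5 with color 0 (neighbor of 3)
  Color vertex 6 with color 0 (neighbor of 3)
  Start new component at vertex 2, assign color 0

Step 2: 2-coloring succeeded. No conflicts found.
  Set A (color 0): {1, 2, 5, 6}
  Set B (color 1): {3, 4}

The graph is bipartite with partition {1, 2, 5, 6}, {3, 4}.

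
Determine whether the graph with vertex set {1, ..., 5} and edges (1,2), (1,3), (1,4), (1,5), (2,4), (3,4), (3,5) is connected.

Step 1: Build adjacency list from edges:
  1: 2, 3, 4, 5
  2: 1, 4
  3: 1, 4, 5
  4: 1, 2, 3
  5: 1, 3

Step 2: Run BFS/DFS from vertex 1:
  Visited: {1, 2, 3, 4, 5}
  Reached 5 of 5 vertices

Step 3: All 5 vertices reached from vertex 1, so the graph is connected.
Answer: Yes, the graph is connected.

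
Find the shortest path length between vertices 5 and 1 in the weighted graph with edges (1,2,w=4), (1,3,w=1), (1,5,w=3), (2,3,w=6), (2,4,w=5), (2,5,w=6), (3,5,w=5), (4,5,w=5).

Step 1: Build adjacency list with weights:
  1: 2(w=4), 3(w=1), 5(w=3)
  2: 1(w=4), 3(w=6), 4(w=5), 5(w=6)
  3: 1(w=1), 2(w=6), 5(w=5)
  4: 2(w=5), 5(w=5)
  5: 1(w=3), 2(w=6), 3(w=5), 4(w=5)

Step 2: Apply Dijkstra's algorithm from vertex 5:
  Visit vertex 5 (distance=0)
    Update dist[1] = 3
    Update dist[2] = 6
    Update dist[3] = 5
    Update dist[4] = 5
  Visit vertex 1 (distance=3)
    Update dist[3] = 4

Step 3: Shortest path: 5 -> 1
Total weight: 3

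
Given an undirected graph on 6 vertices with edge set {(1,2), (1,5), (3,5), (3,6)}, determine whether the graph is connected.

Step 1: Build adjacency list from edges:
  1: 2, 5
  2: 1
  3: 5, 6
  4: (none)
  5: 1, 3
  6: 3

Step 2: Run BFS/DFS from vertex 1:
  Visited: {1, 2, 5, 3, 6}
  Reached 5 of 6 vertices

Step 3: Only 5 of 6 vertices reached. Graph is disconnected.
Connected components: {1, 2, 3, 5, 6}, {4}
Answer: No, the graph is not connected (2 components).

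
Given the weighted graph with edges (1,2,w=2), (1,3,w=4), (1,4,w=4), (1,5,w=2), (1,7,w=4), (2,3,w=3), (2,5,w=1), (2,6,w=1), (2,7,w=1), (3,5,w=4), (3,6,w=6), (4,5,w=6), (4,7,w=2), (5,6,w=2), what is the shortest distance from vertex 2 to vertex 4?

Step 1: Build adjacency list with weights:
  1: 2(w=2), 3(w=4), 4(w=4), 5(w=2), 7(w=4)
  2: 1(w=2), 3(w=3), 5(w=1), 6(w=1), 7(w=1)
  3: 1(w=4), 2(w=3), 5(w=4), 6(w=6)
  4: 1(w=4), 5(w=6), 7(w=2)
  5: 1(w=2), 2(w=1), 3(w=4), 4(w=6), 6(w=2)
  6: 2(w=1), 3(w=6), 5(w=2)
  7: 1(w=4), 2(w=1), 4(w=2)

Step 2: Apply Dijkstra's algorithm from vertex 2:
  Visit vertex 2 (distance=0)
    Update dist[1] = 2
    Update dist[3] = 3
    Update dist[5] = 1
    Update dist[6] = 1
    Update dist[7] = 1
  Visit vertex 5 (distance=1)
    Update dist[4] = 7
  Visit vertex 6 (distance=1)
  Visit vertex 7 (distance=1)
    Update dist[4] = 3
  Visit vertex 1 (distance=2)
  Visit vertex 3 (distance=3)
  Visit vertex 4 (distance=3)

Step 3: Shortest path: 2 -> 7 -> 4
Total weight: 1 + 2 = 3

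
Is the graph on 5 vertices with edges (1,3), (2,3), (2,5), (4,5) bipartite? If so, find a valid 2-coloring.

Step 1: Attempt 2-coloring using BFS:
  Start at vertex 1, assign color 0
  Color vertex 3 with color 1 (neighbor of 1)
  Color vertex 2 with color 0 (neighbor of 3)
  Color vertex 5 with color 1 (neighbor of 2)
  Color vertex 4 with color 0 (neighbor of 5)

Step 2: 2-coloring succeeded. No conflicts found.
  Set A (color 0): {1, 2, 4}
  Set B (color 1): {3, 5}

The graph is bipartite with partition {1, 2, 4}, {3, 5}.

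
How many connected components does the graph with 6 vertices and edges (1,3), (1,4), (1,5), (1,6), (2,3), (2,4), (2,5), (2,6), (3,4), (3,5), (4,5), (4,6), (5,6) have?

Step 1: Build adjacency list from edges:
  1: 3, 4, 5, 6
  2: 3, 4, 5, 6
  3: 1, 2, 4, 5
  4: 1, 2, 3, 5, 6
  5: 1, 2, 3, 4, 6
  6: 1, 2, 4, 5

Step 2: Run BFS/DFS from vertex 1:
  Visited: {1, 3, 4, 5, 6, 2}
  Reached 6 of 6 vertices

Step 3: All 6 vertices reached from vertex 1, so the graph is connected.
Number of connected components: 1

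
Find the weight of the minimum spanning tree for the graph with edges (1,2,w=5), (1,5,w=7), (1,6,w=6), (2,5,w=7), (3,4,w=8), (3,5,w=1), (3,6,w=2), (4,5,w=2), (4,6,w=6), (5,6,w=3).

Apply Kruskal's algorithm (sort edges by weight, add if no cycle):

Sorted edges by weight:
  (3,5) w=1
  (3,6) w=2
  (4,5) w=2
  (5,6) w=3
  (1,2) w=5
  (1,6) w=6
  (4,6) w=6
  (1,5) w=7
  (2,5) w=7
  (3,4) w=8

Add edge (3,5) w=1 -- no cycle. Running total: 1
Add edge (3,6) w=2 -- no cycle. Running total: 3
Add edge (4,5) w=2 -- no cycle. Running total: 5
Skip edge (5,6) w=3 -- would create cycle
Add edge (1,2) w=5 -- no cycle. Running total: 10
Add edge (1,6) w=6 -- no cycle. Running total: 16

MST edges: (3,5,w=1), (3,6,w=2), (4,5,w=2), (1,2,w=5), (1,6,w=6)
Total MST weight: 1 + 2 + 2 + 5 + 6 = 16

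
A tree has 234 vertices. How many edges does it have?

A tree on n vertices always has exactly n - 1 edges.
For n = 234: edges = 234 - 1 = 233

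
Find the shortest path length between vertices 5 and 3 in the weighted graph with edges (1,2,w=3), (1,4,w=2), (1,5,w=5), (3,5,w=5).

Step 1: Build adjacency list with weights:
  1: 2(w=3), 4(w=2), 5(w=5)
  2: 1(w=3)
  3: 5(w=5)
  4: 1(w=2)
  5: 1(w=5), 3(w=5)

Step 2: Apply Dijkstra's algorithm from vertex 5:
  Visit vertex 5 (distance=0)
    Update dist[1] = 5
    Update dist[3] = 5
  Visit vertex 1 (distance=5)
    Update dist[2] = 8
    Update dist[4] = 7
  Visit vertex 3 (distance=5)

Step 3: Shortest path: 5 -> 3
Total weight: 5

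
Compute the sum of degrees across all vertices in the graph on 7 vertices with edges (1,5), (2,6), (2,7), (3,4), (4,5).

Step 1: Count edges incident to each vertex:
  deg(1) = 1 (neighbors: 5)
  deg(2) = 2 (neighbors: 6, 7)
  deg(3) = 1 (neighbors: 4)
  deg(4) = 2 (neighbors: 3, 5)
  deg(5) = 2 (neighbors: 1, 4)
  deg(6) = 1 (neighbors: 2)
  deg(7) = 1 (neighbors: 2)

Step 2: Sum all degrees:
  1 + 2 + 1 + 2 + 2 + 1 + 1 = 10

Verification: sum of degrees = 2 * |E| = 2 * 5 = 10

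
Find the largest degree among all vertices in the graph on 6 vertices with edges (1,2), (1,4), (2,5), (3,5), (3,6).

Step 1: Count edges incident to each vertex:
  deg(1) = 2 (neighbors: 2, 4)
  deg(2) = 2 (neighbors: 1, 5)
  deg(3) = 2 (neighbors: 5, 6)
  deg(4) = 1 (neighbors: 1)
  deg(5) = 2 (neighbors: 2, 3)
  deg(6) = 1 (neighbors: 3)

Step 2: Find maximum:
  max(2, 2, 2, 1, 2, 1) = 2 (vertex 1)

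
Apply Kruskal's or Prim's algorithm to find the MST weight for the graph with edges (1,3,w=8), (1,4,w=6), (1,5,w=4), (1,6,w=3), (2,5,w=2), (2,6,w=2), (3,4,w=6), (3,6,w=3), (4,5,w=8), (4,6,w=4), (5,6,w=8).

Apply Kruskal's algorithm (sort edges by weight, add if no cycle):

Sorted edges by weight:
  (2,5) w=2
  (2,6) w=2
  (1,6) w=3
  (3,6) w=3
  (1,5) w=4
  (4,6) w=4
  (1,4) w=6
  (3,4) w=6
  (1,3) w=8
  (4,5) w=8
  (5,6) w=8

Add edge (2,5) w=2 -- no cycle. Running total: 2
Add edge (2,6) w=2 -- no cycle. Running total: 4
Add edge (1,6) w=3 -- no cycle. Running total: 7
Add edge (3,6) w=3 -- no cycle. Running total: 10
Skip edge (1,5) w=4 -- would create cycle
Add edge (4,6) w=4 -- no cycle. Running total: 14

MST edges: (2,5,w=2), (2,6,w=2), (1,6,w=3), (3,6,w=3), (4,6,w=4)
Total MST weight: 2 + 2 + 3 + 3 + 4 = 14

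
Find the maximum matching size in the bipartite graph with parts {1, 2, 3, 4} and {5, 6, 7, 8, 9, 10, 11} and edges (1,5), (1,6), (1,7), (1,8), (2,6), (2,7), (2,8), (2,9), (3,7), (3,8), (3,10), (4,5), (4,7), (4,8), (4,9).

Step 1: List the neighbors of each left vertex:
  1: 5, 6, 7, 8
  2: 6, 7, 8, 9
  3: 7, 8, 10
  4: 5, 7, 8, 9

Step 2: Greedily match left vertices, then look for augmenting paths:
  Match 1 -- 5
  Match 2 -- 6
  Match 3 -- 7
  Match 4 -- 8
  No augmenting path remains.

Step 3: Verify this is maximum:
  Matching size 4 = min(|L|, |R|) = min(4, 7), which is an upper bound, so this matching is maximum.

Maximum matching: {(1,5), (2,6), (3,7), (4,8)}
Size: 4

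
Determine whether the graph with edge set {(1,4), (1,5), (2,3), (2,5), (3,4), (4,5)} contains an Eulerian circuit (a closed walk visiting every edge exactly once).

Step 1: Find the degree of each vertex:
  deg(1) = 2
  deg(2) = 2
  deg(3) = 2
  deg(4) = 3
  deg(5) = 3

Step 2: Count vertices with odd degree:
  Odd-degree vertices: 4, 5 (2 total)

Step 3: Apply Euler's theorem:
  - Eulerian circuit exists iff graph is connected and all vertices have even degree
  - Eulerian path exists iff graph is connected and has 0 or 2 odd-degree vertices

Graph is connected with exactly 2 odd-degree vertices (4, 5).
Eulerian path exists (starting and ending at the odd-degree vertices), but no Eulerian circuit.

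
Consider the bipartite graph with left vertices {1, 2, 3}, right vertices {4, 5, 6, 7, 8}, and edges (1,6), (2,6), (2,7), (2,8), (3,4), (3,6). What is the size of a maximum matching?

Step 1: List the neighbors of each left vertex:
  1: 6
  2: 6, 7, 8
  3: 4, 6

Step 2: Greedily match left vertices, then look for augmenting paths:
  Match 1 -- 6
  Match 2 -- 7
  Match 3 -- 4
  No augmenting path remains.

Step 3: Verify this is maximum:
  Matching size 3 = min(|L|, |R|) = min(3, 5), which is an upper bound, so this matching is maximum.

Maximum matching: {(1,6), (2,7), (3,4)}
Size: 3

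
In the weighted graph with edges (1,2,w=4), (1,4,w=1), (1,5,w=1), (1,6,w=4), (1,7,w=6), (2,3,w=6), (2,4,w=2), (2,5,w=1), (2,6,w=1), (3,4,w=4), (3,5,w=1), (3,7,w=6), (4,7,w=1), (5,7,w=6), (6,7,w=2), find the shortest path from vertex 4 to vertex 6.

Step 1: Build adjacency list with weights:
  1: 2(w=4), 4(w=1), 5(w=1), 6(w=4), 7(w=6)
  2: 1(w=4), 3(w=6), 4(w=2), 5(w=1), 6(w=1)
  3: 2(w=6), 4(w=4), 5(w=1), 7(w=6)
  4: 1(w=1), 2(w=2), 3(w=4), 7(w=1)
  5: 1(w=1), 2(w=1), 3(w=1), 7(w=6)
  6: 1(w=4), 2(w=1), 7(w=2)
  7: 1(w=6), 3(w=6), 4(w=1), 5(w=6), 6(w=2)

Step 2: Apply Dijkstra's algorithm from vertex 4:
  Visit vertex 4 (distance=0)
    Update dist[1] = 1
    Update dist[2] = 2
    Update dist[3] = 4
    Update dist[7] = 1
  Visit vertex 1 (distance=1)
    Update dist[5] = 2
    Update dist[6] = 5
  Visit vertex 7 (distance=1)
    Update dist[6] = 3
  Visit vertex 2 (distance=2)
  Visit vertex 5 (distance=2)
    Update dist[3] = 3
  Visit vertex 3 (distance=3)
  Visit vertex 6 (distance=3)

Step 3: Shortest path: 4 -> 7 -> 6
Total weight: 1 + 2 = 3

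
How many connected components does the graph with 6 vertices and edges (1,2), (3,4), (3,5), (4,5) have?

Step 1: Build adjacency list from edges:
  1: 2
  2: 1
  3: 4, 5
  4: 3, 5
  5: 3, 4
  6: (none)

Step 2: Run BFS/DFS from vertex 1:
  Visited: {1, 2}
  Reached 2 of 6 vertices

Step 3: Only 2 of 6 vertices reached. Graph is disconnected.
Connected components: {1, 2}, {3, 4, 5}, {6}
Number of connected components: 3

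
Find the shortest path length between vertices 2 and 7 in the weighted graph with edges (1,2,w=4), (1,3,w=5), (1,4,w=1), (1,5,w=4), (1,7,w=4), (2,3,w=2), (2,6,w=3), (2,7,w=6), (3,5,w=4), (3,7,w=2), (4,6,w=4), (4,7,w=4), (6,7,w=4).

Step 1: Build adjacency list with weights:
  1: 2(w=4), 3(w=5), 4(w=1), 5(w=4), 7(w=4)
  2: 1(w=4), 3(w=2), 6(w=3), 7(w=6)
  3: 1(w=5), 2(w=2), 5(w=4), 7(w=2)
  4: 1(w=1), 6(w=4), 7(w=4)
  5: 1(w=4), 3(w=4)
  6: 2(w=3), 4(w=4), 7(w=4)
  7: 1(w=4), 2(w=6), 3(w=2), 4(w=4), 6(w=4)

Step 2: Apply Dijkstra's algorithm from vertex 2:
  Visit vertex 2 (distance=0)
    Update dist[1] = 4
    Update dist[3] = 2
    Update dist[6] = 3
    Update dist[7] = 6
  Visit vertex 3 (distance=2)
    Update dist[5] = 6
    Update dist[7] = 4
  Visit vertex 6 (distance=3)
    Update dist[4] = 7
  Visit vertex 1 (distance=4)
    Update dist[4] = 5
  Visit vertex 7 (distance=4)

Step 3: Shortest path: 2 -> 3 -> 7
Total weight: 2 + 2 = 4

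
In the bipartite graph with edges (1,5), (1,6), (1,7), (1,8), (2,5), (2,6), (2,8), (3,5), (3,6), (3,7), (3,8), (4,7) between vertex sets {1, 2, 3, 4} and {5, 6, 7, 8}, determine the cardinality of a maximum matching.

Step 1: List the neighbors of each left vertex:
  1: 5, 6, 7, 8
  2: 5, 6, 8
  3: 5, 6, 7, 8
  4: 7

Step 2: Greedily match left vertices, then look for augmenting paths:
  Match 1 -- 5
  Match 2 -- 6
  Match 3 -- 8
  Match 4 -- 7
  No augmenting path remains.

Step 3: Verify this is maximum:
  Matching size 4 = min(|L|, |R|) = min(4, 4), which is an upper bound, so this matching is maximum.

Maximum matching: {(1,5), (2,6), (3,8), (4,7)}
Size: 4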